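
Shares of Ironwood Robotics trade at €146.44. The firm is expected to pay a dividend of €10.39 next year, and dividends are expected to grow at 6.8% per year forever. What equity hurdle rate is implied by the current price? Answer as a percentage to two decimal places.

13.90%

Rearranging the constant-growth DDM: r = D₁/P₀ + g.
r = 10.3900 / 146.44 + 0.068 = 0.07095 + 0.068 = 0.13895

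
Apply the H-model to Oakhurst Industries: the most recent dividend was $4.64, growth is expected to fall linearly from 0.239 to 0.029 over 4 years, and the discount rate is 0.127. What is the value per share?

$68.61

H-model: P₀ = D₀[(1+g_L) + H(g_S−g_L)]/(r−g_L), with H = 4/2 = 2.
P₀ = 4.64 × [(1+0.029) + 2×(0.239−0.029)] / (0.127−0.029)
   = 4.64 × 1.4490 / 0.098 = 68.6057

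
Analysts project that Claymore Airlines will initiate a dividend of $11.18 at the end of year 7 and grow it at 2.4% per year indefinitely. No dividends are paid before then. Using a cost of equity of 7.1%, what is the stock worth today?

$157.62

Deferred-dividend DDM. At t=6 the remaining stream is a growing perpetuity with first payment D_7 = 11.18.
V_6 = D_7/(r−g) = 11.18/(0.071−0.024) = 237.8723
P₀ = V_6/(1+r)^6 = 237.8723/(1+0.071)^6 = 157.6185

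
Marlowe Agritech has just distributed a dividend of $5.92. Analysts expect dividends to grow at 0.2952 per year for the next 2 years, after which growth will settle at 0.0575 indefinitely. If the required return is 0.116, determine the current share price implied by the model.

$158.99

Two-stage DDM. Project D₁…D_2 at 0.2952, terminal growth 0.0575, discount at r = 0.116.
D_1 = 7.6676
D_2 = 9.9311
Terminal value at t=2: TV = D_3/(r−g) = 10.5021/(0.116−0.0575) = 179.5229
P₀ = 7.6676/(1+0.116)^1 + 9.9311/(1+0.116)^2 + 179.5229/(1+0.116)^2 = 158.9867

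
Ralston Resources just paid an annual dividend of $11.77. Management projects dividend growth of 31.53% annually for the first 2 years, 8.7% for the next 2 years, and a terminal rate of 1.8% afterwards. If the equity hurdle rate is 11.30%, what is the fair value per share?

Three-stage DDM. Project D₁…D_4; terminal Gordon value at t=4 with g = 0.018; discount at r = 0.113.
D_1 = 15.4811
D_2 = 20.3623
D_3 = 22.1338
D_4 = 24.0594
TV_4 = 24.4925/(0.113−0.018) = 257.8157
P₀ = Σ Dₜ/(1+r)ᵗ + TV_4/(1+r)^4 = 230.0864

$230.09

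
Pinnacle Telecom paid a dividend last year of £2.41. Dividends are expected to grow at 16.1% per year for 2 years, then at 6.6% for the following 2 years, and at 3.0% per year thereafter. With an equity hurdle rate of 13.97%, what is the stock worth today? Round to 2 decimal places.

£30.03

Three-stage DDM. Project D₁…D_4; terminal Gordon value at t=4 with g = 0.03; discount at r = 0.1397.
D_1 = 2.7980
D_2 = 3.2485
D_3 = 3.4629
D_4 = 3.6914
TV_4 = 3.8022/(0.1397−0.03) = 34.6598
P₀ = Σ Dₜ/(1+r)ᵗ + TV_4/(1+r)^4 = 30.0261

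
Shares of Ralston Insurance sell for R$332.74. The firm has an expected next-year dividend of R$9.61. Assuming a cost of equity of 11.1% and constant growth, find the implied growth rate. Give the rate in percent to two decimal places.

8.21%

From P₀ = D₁/(r − g), the implied growth is g = r − D₁/P₀.
g = 0.111 − 9.61/332.74 = 0.111 − 0.02888 = 0.08212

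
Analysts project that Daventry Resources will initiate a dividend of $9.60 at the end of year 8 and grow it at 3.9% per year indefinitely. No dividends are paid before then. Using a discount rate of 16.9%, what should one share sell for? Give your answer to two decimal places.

Deferred-dividend DDM. At t=7 the remaining stream is a growing perpetuity with first payment D_8 = 9.60.
V_7 = D_8/(r−g) = 9.60/(0.169−0.039) = 73.8462
P₀ = V_7/(1+r)^7 = 73.8462/(1+0.169)^7 = 24.7529

$24.75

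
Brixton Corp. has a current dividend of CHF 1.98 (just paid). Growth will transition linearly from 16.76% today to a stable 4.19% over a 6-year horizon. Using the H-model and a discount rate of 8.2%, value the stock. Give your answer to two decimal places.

H-model: P₀ = D₀[(1+g_L) + H(g_S−g_L)]/(r−g_L), with H = 6/2 = 3.
P₀ = 1.98 × [(1+0.0419) + 3×(0.1676−0.0419)] / (0.082−0.0419)
   = 1.98 × 1.4190 / 0.0401 = 70.0653

CHF 70.07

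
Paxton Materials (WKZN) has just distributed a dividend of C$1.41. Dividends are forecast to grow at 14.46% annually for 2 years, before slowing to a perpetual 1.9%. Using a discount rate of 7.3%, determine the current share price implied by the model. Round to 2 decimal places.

C$33.39

Two-stage DDM. Project D₁…D_2 at 0.1446, terminal growth 0.019, discount at r = 0.073.
D_1 = 1.6139
D_2 = 1.8473
Terminal value at t=2: TV = D_3/(r−g) = 1.8824/(0.073−0.019) = 34.8584
P₀ = 1.6139/(1+0.073)^1 + 1.8473/(1+0.073)^2 + 34.8584/(1+0.073)^2 = 33.3852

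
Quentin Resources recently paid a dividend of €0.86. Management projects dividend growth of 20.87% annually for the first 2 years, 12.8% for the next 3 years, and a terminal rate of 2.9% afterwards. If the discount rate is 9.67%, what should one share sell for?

€22.58

Three-stage DDM. Project D₁…D_5; terminal Gordon value at t=5 with g = 0.029; discount at r = 0.0967.
D_1 = 1.0395
D_2 = 1.2564
D_3 = 1.4172
D_4 = 1.5987
D_5 = 1.8033
TV_5 = 1.8556/(0.0967−0.029) = 27.4088
P₀ = Σ Dₜ/(1+r)ᵗ + TV_5/(1+r)^5 = 22.5849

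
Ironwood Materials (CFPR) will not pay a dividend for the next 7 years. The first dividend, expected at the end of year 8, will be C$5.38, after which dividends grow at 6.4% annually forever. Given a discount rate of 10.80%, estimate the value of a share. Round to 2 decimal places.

Deferred-dividend DDM. At t=7 the remaining stream is a growing perpetuity with first payment D_8 = 5.38.
V_7 = D_8/(r−g) = 5.38/(0.108−0.064) = 122.2727
P₀ = V_7/(1+r)^7 = 122.2727/(1+0.108)^7 = 59.6419

C$59.64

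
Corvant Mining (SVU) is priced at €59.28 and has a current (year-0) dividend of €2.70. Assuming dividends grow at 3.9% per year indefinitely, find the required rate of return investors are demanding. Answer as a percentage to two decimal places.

8.63%

Rearranging the constant-growth DDM: r = D₁/P₀ + g.
D₁ = 2.70 × (1 + 0.039) = 2.8053.
r = 2.8053 / 59.28 + 0.039 = 0.04732 + 0.039 = 0.08632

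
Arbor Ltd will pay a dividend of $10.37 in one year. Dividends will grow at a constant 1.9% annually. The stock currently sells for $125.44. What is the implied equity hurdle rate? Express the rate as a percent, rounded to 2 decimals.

10.17%

Rearranging the constant-growth DDM: r = D₁/P₀ + g.
r = 10.3700 / 125.44 + 0.019 = 0.08267 + 0.019 = 0.10167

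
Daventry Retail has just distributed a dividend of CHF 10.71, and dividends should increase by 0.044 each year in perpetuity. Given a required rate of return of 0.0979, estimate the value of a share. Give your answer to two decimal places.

CHF 207.44

Gordon growth model: P₀ = D₁/(r − g). D₁ = 10.71 × (1 + 0.044) = 11.1812.
P₀ = 11.1812 / (0.0979 − 0.044) = 11.1812 / 0.0539 = 207.4442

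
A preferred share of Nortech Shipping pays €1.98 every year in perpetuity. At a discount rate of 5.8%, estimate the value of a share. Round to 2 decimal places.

Zero-growth DDM (perpetuity): P₀ = D/r = 1.98 / 0.058 = 34.1379

€34.14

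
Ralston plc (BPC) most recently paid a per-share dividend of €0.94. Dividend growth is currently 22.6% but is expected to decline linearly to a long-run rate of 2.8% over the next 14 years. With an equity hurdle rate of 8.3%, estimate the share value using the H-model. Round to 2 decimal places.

H-model: P₀ = D₀[(1+g_L) + H(g_S−g_L)]/(r−g_L), with H = 14/2 = 7.
P₀ = 0.94 × [(1+0.028) + 7×(0.226−0.028)] / (0.083−0.028)
   = 0.94 × 2.4140 / 0.055 = 41.2575

€41.26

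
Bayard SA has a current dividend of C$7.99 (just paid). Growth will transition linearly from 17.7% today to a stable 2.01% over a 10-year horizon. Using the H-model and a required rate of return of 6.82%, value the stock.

C$299.77

H-model: P₀ = D₀[(1+g_L) + H(g_S−g_L)]/(r−g_L), with H = 10/2 = 5.
P₀ = 7.99 × [(1+0.0201) + 5×(0.177−0.0201)] / (0.0682−0.0201)
   = 7.99 × 1.8046 / 0.0481 = 299.7662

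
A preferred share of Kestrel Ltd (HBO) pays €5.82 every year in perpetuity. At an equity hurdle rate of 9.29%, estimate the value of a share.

Zero-growth DDM (perpetuity): P₀ = D/r = 5.82 / 0.0929 = 62.6480

€62.65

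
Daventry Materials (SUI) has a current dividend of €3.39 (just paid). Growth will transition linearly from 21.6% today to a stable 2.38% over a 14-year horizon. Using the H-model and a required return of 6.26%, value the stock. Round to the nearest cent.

H-model: P₀ = D₀[(1+g_L) + H(g_S−g_L)]/(r−g_L), with H = 14/2 = 7.
P₀ = 3.39 × [(1+0.0238) + 7×(0.216−0.0238)] / (0.0626−0.0238)
   = 3.39 × 2.3692 / 0.0388 = 206.9997

€207.00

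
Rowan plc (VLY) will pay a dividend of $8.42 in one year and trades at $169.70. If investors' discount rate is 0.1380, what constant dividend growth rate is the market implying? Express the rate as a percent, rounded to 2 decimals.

8.84%

From P₀ = D₁/(r − g), the implied growth is g = r − D₁/P₀.
g = 0.138 − 8.42/169.70 = 0.138 − 0.04962 = 0.08838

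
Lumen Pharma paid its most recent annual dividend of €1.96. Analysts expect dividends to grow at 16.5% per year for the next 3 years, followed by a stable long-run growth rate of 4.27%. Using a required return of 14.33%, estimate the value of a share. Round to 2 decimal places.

€27.60

Two-stage DDM. Project D₁…D_3 at 0.165, terminal growth 0.0427, discount at r = 0.1433.
D_1 = 2.2834
D_2 = 2.6602
D_3 = 3.0991
Terminal value at t=3: TV = D_4/(r−g) = 3.2314/(0.1433−0.0427) = 32.1215
P₀ = 2.2834/(1+0.1433)^1 + 2.6602/(1+0.1433)^2 + 3.0991/(1+0.1433)^3 + 32.1215/(1+0.1433)^3 = 27.5999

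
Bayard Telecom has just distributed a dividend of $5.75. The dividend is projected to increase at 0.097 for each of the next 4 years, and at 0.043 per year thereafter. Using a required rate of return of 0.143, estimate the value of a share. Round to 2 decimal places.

Two-stage DDM. Project D₁…D_4 at 0.097, terminal growth 0.043, discount at r = 0.143.
D_1 = 6.3077
D_2 = 6.9196
D_3 = 7.5908
D_4 = 8.3271
Terminal value at t=4: TV = D_5/(r−g) = 8.6852/(0.143−0.043) = 86.8518
P₀ = 6.3077/(1+0.143)^1 + 6.9196/(1+0.143)^2 + 7.5908/(1+0.143)^3 + 8.3271/(1+0.143)^4 + 86.8518/(1+0.143)^4 = 71.6626

$71.66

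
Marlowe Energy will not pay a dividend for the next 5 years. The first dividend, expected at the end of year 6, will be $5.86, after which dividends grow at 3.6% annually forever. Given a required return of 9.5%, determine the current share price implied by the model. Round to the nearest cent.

$63.09

Deferred-dividend DDM. At t=5 the remaining stream is a growing perpetuity with first payment D_6 = 5.86.
V_5 = D_6/(r−g) = 5.86/(0.095−0.036) = 99.3220
P₀ = V_5/(1+r)^5 = 99.3220/(1+0.095)^5 = 63.0921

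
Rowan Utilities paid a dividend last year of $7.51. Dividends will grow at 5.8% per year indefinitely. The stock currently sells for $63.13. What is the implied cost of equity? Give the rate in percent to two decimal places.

Rearranging the constant-growth DDM: r = D₁/P₀ + g.
D₁ = 7.51 × (1 + 0.058) = 7.9456.
r = 7.9456 / 63.13 + 0.058 = 0.12586 + 0.058 = 0.18386

18.39%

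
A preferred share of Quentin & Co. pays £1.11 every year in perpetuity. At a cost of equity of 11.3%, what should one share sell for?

Zero-growth DDM (perpetuity): P₀ = D/r = 1.11 / 0.113 = 9.8230

£9.82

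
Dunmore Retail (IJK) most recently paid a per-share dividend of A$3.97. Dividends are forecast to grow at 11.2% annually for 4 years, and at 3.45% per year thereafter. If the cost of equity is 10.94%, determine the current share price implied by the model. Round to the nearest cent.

Two-stage DDM. Project D₁…D_4 at 0.112, terminal growth 0.0345, discount at r = 0.1094.
D_1 = 4.4146
D_2 = 4.9091
D_3 = 5.4589
D_4 = 6.0703
Terminal value at t=4: TV = D_5/(r−g) = 6.2797/(0.1094−0.0345) = 83.8414
P₀ = 4.4146/(1+0.1094)^1 + 4.9091/(1+0.1094)^2 + 5.4589/(1+0.1094)^3 + 6.0703/(1+0.1094)^4 + 83.8414/(1+0.1094)^4 = 71.3217

A$71.32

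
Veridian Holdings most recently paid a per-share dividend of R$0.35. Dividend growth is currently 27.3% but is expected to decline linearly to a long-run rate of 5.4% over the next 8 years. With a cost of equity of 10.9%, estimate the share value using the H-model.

H-model: P₀ = D₀[(1+g_L) + H(g_S−g_L)]/(r−g_L), with H = 8/2 = 4.
P₀ = 0.35 × [(1+0.054) + 4×(0.273−0.054)] / (0.109−0.054)
   = 0.35 × 1.9300 / 0.055 = 12.2818

R$12.28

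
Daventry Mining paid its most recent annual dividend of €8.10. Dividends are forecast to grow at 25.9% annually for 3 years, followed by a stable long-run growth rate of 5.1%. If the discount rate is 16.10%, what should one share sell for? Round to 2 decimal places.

€127.33

Two-stage DDM. Project D₁…D_3 at 0.259, terminal growth 0.051, discount at r = 0.161.
D_1 = 10.1979
D_2 = 12.8392
D_3 = 16.1645
Terminal value at t=3: TV = D_4/(r−g) = 16.9889/(0.161−0.051) = 154.4444
P₀ = 10.1979/(1+0.161)^1 + 12.8392/(1+0.161)^2 + 16.1645/(1+0.161)^3 + 154.4444/(1+0.161)^3 = 127.3286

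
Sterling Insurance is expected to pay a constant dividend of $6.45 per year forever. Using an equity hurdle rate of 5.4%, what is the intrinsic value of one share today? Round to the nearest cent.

$119.44

Zero-growth DDM (perpetuity): P₀ = D/r = 6.45 / 0.054 = 119.4444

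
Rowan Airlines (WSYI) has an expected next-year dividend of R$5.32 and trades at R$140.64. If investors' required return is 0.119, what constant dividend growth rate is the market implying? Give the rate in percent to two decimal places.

8.12%

From P₀ = D₁/(r − g), the implied growth is g = r − D₁/P₀.
g = 0.119 − 5.32/140.64 = 0.119 − 0.03783 = 0.08117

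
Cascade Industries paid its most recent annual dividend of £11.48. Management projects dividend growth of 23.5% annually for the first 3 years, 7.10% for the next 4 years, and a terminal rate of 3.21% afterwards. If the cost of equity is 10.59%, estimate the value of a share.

£298.87

Three-stage DDM. Project D₁…D_7; terminal Gordon value at t=7 with g = 0.0321; discount at r = 0.1059.
D_1 = 14.1778
D_2 = 17.5096
D_3 = 21.6243
D_4 = 23.1597
D_5 = 24.8040
D_6 = 26.5651
D_7 = 28.4512
TV_7 = 29.3645/(0.1059−0.0321) = 397.8928
P₀ = Σ Dₜ/(1+r)ᵗ + TV_7/(1+r)^7 = 298.8660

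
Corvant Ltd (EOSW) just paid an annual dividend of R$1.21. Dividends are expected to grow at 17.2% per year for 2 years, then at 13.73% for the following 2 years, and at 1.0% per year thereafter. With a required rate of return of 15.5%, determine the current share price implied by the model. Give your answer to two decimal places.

R$13.32

Three-stage DDM. Project D₁…D_4; terminal Gordon value at t=4 with g = 0.01; discount at r = 0.155.
D_1 = 1.4181
D_2 = 1.6620
D_3 = 1.8902
D_4 = 2.1498
TV_4 = 2.1713/(0.155−0.01) = 14.9742
P₀ = Σ Dₜ/(1+r)ᵗ + TV_4/(1+r)^4 = 13.3227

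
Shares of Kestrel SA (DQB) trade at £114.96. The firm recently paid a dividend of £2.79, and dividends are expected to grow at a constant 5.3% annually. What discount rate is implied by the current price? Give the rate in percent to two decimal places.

Rearranging the constant-growth DDM: r = D₁/P₀ + g.
D₁ = 2.79 × (1 + 0.053) = 2.9379.
r = 2.9379 / 114.96 + 0.053 = 0.02556 + 0.053 = 0.07856

7.86%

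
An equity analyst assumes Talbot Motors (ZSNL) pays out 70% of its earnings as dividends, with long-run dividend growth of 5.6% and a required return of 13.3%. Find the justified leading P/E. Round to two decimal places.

Justified leading P/E = b/(r−g) = 0.70/(0.133−0.056) = 9.0909

9.09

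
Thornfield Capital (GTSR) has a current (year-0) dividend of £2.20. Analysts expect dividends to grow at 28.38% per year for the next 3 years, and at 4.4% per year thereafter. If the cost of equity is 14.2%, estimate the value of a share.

Two-stage DDM. Project D₁…D_3 at 0.2838, terminal growth 0.044, discount at r = 0.142.
D_1 = 2.8244
D_2 = 3.6259
D_3 = 4.6549
Terminal value at t=3: TV = D_4/(r−g) = 4.8598/(0.142−0.044) = 49.5894
P₀ = 2.8244/(1+0.142)^1 + 3.6259/(1+0.142)^2 + 4.6549/(1+0.142)^3 + 49.5894/(1+0.142)^3 = 41.6748

£41.67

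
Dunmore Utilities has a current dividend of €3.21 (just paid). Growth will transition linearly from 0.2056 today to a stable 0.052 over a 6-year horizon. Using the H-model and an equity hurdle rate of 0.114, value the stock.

H-model: P₀ = D₀[(1+g_L) + H(g_S−g_L)]/(r−g_L), with H = 6/2 = 3.
P₀ = 3.21 × [(1+0.052) + 3×(0.2056−0.052)] / (0.114−0.052)
   = 3.21 × 1.5128 / 0.062 = 78.3240

€78.32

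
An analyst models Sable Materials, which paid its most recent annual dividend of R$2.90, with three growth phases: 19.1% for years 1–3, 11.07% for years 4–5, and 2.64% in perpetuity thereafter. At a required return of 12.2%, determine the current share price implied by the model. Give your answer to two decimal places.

R$53.14

Three-stage DDM. Project D₁…D_5; terminal Gordon value at t=5 with g = 0.0264; discount at r = 0.122.
D_1 = 3.4539
D_2 = 4.1136
D_3 = 4.8993
D_4 = 5.4416
D_5 = 6.0440
TV_5 = 6.2036/(0.122−0.0264) = 64.8912
P₀ = Σ Dₜ/(1+r)ᵗ + TV_5/(1+r)^5 = 53.1413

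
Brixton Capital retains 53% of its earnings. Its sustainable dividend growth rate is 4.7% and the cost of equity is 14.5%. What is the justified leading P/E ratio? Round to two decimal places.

4.80

Payout ratio b = 1 − 0.53 = 0.47.
Justified leading P/E = b/(r−g) = 0.47/(0.145−0.047) = 4.7959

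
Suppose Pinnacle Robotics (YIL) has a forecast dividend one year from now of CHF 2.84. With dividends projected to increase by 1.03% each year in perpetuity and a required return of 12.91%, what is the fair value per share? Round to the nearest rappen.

CHF 23.91

Gordon growth model: P₀ = D₁/(r − g), with D₁ = 2.84 given directly.
P₀ = 2.8400 / (0.1291 − 0.0103) = 2.8400 / 0.1188 = 23.9057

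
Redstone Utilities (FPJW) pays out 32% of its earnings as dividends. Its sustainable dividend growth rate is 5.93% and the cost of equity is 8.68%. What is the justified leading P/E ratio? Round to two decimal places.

Justified leading P/E = b/(r−g) = 0.32/(0.0868−0.0593) = 11.6364

11.64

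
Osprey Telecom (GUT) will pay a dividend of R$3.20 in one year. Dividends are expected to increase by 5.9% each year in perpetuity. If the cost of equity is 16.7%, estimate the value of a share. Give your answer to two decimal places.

Gordon growth model: P₀ = D₁/(r − g), with D₁ = 3.20 given directly.
P₀ = 3.2000 / (0.167 − 0.059) = 3.2000 / 0.108 = 29.6296

R$29.63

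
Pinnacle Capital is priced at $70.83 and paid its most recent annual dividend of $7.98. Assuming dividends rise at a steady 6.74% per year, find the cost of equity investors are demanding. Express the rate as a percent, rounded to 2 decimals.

Rearranging the constant-growth DDM: r = D₁/P₀ + g.
D₁ = 7.98 × (1 + 0.0674) = 8.5179.
r = 8.5179 / 70.83 + 0.0674 = 0.12026 + 0.0674 = 0.18766

18.77%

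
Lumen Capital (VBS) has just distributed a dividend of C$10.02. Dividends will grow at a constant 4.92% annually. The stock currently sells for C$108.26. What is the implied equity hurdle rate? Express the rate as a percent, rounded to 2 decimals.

14.63%

Rearranging the constant-growth DDM: r = D₁/P₀ + g.
D₁ = 10.02 × (1 + 0.0492) = 10.5130.
r = 10.5130 / 108.26 + 0.0492 = 0.09711 + 0.0492 = 0.14631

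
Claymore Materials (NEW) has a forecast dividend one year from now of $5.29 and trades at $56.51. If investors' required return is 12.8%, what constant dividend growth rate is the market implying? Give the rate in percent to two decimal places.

From P₀ = D₁/(r − g), the implied growth is g = r − D₁/P₀.
g = 0.128 − 5.29/56.51 = 0.128 − 0.09361 = 0.03439

3.44%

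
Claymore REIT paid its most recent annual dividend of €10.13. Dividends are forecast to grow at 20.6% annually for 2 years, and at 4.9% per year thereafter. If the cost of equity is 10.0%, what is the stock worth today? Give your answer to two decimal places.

Two-stage DDM. Project D₁…D_2 at 0.206, terminal growth 0.049, discount at r = 0.1.
D_1 = 12.2168
D_2 = 14.7334
Terminal value at t=2: TV = D_3/(r−g) = 15.4554/(0.1−0.049) = 303.0466
P₀ = 12.2168/(1+0.1)^1 + 14.7334/(1+0.1)^2 + 303.0466/(1+0.1)^2 = 273.7343

€273.73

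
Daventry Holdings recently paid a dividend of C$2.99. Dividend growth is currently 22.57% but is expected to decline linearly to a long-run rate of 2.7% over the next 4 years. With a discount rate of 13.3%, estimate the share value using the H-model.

H-model: P₀ = D₀[(1+g_L) + H(g_S−g_L)]/(r−g_L), with H = 4/2 = 2.
P₀ = 2.99 × [(1+0.027) + 2×(0.2257−0.027)] / (0.133−0.027)
   = 2.99 × 1.4244 / 0.106 = 40.1788

C$40.18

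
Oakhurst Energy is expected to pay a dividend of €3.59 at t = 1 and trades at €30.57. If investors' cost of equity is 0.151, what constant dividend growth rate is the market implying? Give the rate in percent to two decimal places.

From P₀ = D₁/(r − g), the implied growth is g = r − D₁/P₀.
g = 0.151 − 3.59/30.57 = 0.151 − 0.11744 = 0.03356

3.36%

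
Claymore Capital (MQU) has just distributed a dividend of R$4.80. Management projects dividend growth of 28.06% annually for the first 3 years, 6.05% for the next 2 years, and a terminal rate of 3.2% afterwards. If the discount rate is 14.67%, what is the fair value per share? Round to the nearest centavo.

Three-stage DDM. Project D₁…D_5; terminal Gordon value at t=5 with g = 0.032; discount at r = 0.1467.
D_1 = 6.1469
D_2 = 7.8717
D_3 = 10.0805
D_4 = 10.6904
D_5 = 11.3371
TV_5 = 11.6999/(0.1467−0.032) = 102.0045
P₀ = Σ Dₜ/(1+r)ᵗ + TV_5/(1+r)^5 = 81.3817

R$81.38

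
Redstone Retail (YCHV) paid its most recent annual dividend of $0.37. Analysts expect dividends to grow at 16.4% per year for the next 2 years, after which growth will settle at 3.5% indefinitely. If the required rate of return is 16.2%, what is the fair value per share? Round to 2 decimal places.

Two-stage DDM. Project D₁…D_2 at 0.164, terminal growth 0.035, discount at r = 0.162.
D_1 = 0.4307
D_2 = 0.5013
Terminal value at t=2: TV = D_3/(r−g) = 0.5189/(0.162−0.035) = 4.0855
P₀ = 0.4307/(1+0.162)^1 + 0.5013/(1+0.162)^2 + 4.0855/(1+0.162)^2 = 3.7677

$3.77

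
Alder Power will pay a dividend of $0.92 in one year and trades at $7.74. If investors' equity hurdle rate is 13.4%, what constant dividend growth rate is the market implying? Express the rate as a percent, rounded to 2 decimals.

1.51%

From P₀ = D₁/(r − g), the implied growth is g = r − D₁/P₀.
g = 0.134 − 0.92/7.74 = 0.134 − 0.11886 = 0.01514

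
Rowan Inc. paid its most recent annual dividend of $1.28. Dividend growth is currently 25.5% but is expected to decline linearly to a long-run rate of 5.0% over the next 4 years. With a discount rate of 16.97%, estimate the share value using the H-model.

H-model: P₀ = D₀[(1+g_L) + H(g_S−g_L)]/(r−g_L), with H = 4/2 = 2.
P₀ = 1.28 × [(1+0.05) + 2×(0.255−0.05)] / (0.1697−0.05)
   = 1.28 × 1.4600 / 0.1197 = 15.6124

$15.61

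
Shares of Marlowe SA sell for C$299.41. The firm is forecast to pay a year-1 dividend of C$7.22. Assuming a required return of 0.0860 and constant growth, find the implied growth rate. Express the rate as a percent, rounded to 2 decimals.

6.19%

From P₀ = D₁/(r − g), the implied growth is g = r − D₁/P₀.
g = 0.086 − 7.22/299.41 = 0.086 − 0.02411 = 0.06189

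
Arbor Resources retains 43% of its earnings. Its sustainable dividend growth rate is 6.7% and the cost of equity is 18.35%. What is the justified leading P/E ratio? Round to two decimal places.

Payout ratio b = 1 − 0.43 = 0.57.
Justified leading P/E = b/(r−g) = 0.57/(0.1835−0.067) = 4.8927

4.89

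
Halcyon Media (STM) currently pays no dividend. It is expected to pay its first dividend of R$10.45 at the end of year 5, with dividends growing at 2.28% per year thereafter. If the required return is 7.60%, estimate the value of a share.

R$146.54

Deferred-dividend DDM. At t=4 the remaining stream is a growing perpetuity with first payment D_5 = 10.45.
V_4 = D_5/(r−g) = 10.45/(0.076−0.0228) = 196.4286
P₀ = V_4/(1+r)^4 = 196.4286/(1+0.076)^4 = 146.5398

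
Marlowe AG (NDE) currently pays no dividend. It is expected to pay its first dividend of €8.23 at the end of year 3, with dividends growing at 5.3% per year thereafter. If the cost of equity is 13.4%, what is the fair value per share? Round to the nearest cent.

€79.01

Deferred-dividend DDM. At t=2 the remaining stream is a growing perpetuity with first payment D_3 = 8.23.
V_2 = D_3/(r−g) = 8.23/(0.134−0.053) = 101.6049
P₀ = V_2/(1+r)^2 = 101.6049/(1+0.134)^2 = 79.0112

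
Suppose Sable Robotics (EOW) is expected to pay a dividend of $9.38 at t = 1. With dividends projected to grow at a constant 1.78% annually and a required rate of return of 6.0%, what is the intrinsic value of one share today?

Gordon growth model: P₀ = D₁/(r − g), with D₁ = 9.38 given directly.
P₀ = 9.3800 / (0.06 − 0.0178) = 9.3800 / 0.0422 = 222.2749

$222.27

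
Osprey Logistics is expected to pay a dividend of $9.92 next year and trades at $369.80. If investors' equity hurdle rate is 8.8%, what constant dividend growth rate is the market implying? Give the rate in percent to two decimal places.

6.12%

From P₀ = D₁/(r − g), the implied growth is g = r − D₁/P₀.
g = 0.088 − 9.92/369.80 = 0.088 − 0.02683 = 0.06117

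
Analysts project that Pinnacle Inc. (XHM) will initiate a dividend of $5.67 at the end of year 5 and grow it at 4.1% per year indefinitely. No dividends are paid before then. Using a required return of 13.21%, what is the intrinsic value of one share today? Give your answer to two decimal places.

Deferred-dividend DDM. At t=4 the remaining stream is a growing perpetuity with first payment D_5 = 5.67.
V_4 = D_5/(r−g) = 5.67/(0.1321−0.041) = 62.2393
P₀ = V_4/(1+r)^4 = 62.2393/(1+0.1321)^4 = 37.8901

$37.89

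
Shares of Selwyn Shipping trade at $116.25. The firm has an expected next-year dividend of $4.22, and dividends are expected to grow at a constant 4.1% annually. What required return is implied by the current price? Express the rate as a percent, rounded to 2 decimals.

Rearranging the constant-growth DDM: r = D₁/P₀ + g.
r = 4.2200 / 116.25 + 0.041 = 0.03630 + 0.041 = 0.07730

7.73%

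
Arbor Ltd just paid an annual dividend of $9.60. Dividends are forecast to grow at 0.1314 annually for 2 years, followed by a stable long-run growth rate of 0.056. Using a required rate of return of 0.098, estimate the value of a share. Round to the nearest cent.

Two-stage DDM. Project D₁…D_2 at 0.1314, terminal growth 0.056, discount at r = 0.098.
D_1 = 10.8614
D_2 = 12.2886
Terminal value at t=2: TV = D_3/(r−g) = 12.9768/(0.098−0.056) = 308.9713
P₀ = 10.8614/(1+0.098)^1 + 12.2886/(1+0.098)^2 + 308.9713/(1+0.098)^2 = 276.3642

$276.36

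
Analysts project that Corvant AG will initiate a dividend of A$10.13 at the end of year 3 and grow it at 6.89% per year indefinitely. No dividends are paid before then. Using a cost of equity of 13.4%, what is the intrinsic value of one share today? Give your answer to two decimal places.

Deferred-dividend DDM. At t=2 the remaining stream is a growing perpetuity with first payment D_3 = 10.13.
V_2 = D_3/(r−g) = 10.13/(0.134−0.0689) = 155.6068
P₀ = V_2/(1+r)^2 = 155.6068/(1+0.134)^2 = 121.0047

A$121.00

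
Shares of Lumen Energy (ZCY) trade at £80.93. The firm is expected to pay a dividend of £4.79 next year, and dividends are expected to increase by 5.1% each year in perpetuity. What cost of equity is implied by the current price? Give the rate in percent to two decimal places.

11.02%

Rearranging the constant-growth DDM: r = D₁/P₀ + g.
r = 4.7900 / 80.93 + 0.051 = 0.05919 + 0.051 = 0.11019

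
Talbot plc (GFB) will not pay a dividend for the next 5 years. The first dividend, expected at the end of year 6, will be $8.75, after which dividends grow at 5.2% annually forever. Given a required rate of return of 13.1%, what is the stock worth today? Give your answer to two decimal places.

$59.85

Deferred-dividend DDM. At t=5 the remaining stream is a growing perpetuity with first payment D_6 = 8.75.
V_5 = D_6/(r−g) = 8.75/(0.131−0.052) = 110.7595
P₀ = V_5/(1+r)^5 = 110.7595/(1+0.131)^5 = 59.8505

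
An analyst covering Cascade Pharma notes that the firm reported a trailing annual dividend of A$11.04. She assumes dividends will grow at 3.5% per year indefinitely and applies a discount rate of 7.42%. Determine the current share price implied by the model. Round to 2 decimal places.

A$291.49

Gordon growth model: P₀ = D₁/(r − g). D₁ = 11.04 × (1 + 0.035) = 11.4264.
P₀ = 11.4264 / (0.0742 − 0.035) = 11.4264 / 0.0392 = 291.4898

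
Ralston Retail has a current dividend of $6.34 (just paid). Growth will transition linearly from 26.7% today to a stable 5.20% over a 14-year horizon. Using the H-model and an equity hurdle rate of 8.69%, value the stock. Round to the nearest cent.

H-model: P₀ = D₀[(1+g_L) + H(g_S−g_L)]/(r−g_L), with H = 14/2 = 7.
P₀ = 6.34 × [(1+0.052) + 7×(0.267−0.052)] / (0.0869−0.052)
   = 6.34 × 2.5570 / 0.0349 = 464.5095

$464.51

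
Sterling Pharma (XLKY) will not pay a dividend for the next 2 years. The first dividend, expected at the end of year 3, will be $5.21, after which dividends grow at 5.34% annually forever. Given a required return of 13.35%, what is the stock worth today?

Deferred-dividend DDM. At t=2 the remaining stream is a growing perpetuity with first payment D_3 = 5.21.
V_2 = D_3/(r−g) = 5.21/(0.1335−0.0534) = 65.0437
P₀ = V_2/(1+r)^2 = 65.0437/(1+0.1335)^2 = 50.6247

$50.62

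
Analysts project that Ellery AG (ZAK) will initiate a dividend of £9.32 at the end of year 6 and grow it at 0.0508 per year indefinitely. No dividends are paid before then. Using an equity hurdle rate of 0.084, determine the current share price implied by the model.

£187.56

Deferred-dividend DDM. At t=5 the remaining stream is a growing perpetuity with first payment D_6 = 9.32.
V_5 = D_6/(r−g) = 9.32/(0.084−0.0508) = 280.7229
P₀ = V_5/(1+r)^5 = 280.7229/(1+0.084)^5 = 187.5562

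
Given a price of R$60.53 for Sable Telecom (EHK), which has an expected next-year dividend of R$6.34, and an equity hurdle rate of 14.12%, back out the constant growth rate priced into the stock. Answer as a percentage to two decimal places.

From P₀ = D₁/(r − g), the implied growth is g = r − D₁/P₀.
g = 0.1412 − 6.34/60.53 = 0.1412 − 0.10474 = 0.03646

3.65%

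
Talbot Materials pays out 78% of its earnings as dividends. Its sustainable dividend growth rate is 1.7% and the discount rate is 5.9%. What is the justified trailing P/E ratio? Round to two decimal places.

18.89

Justified trailing P/E = b(1+g)/(r−g) = 0.78×(1+0.017)/(0.059−0.017) = 18.8871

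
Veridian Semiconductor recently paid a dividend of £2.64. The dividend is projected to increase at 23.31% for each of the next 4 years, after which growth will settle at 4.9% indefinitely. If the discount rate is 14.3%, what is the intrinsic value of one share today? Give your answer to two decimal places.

Two-stage DDM. Project D₁…D_4 at 0.2331, terminal growth 0.049, discount at r = 0.143.
D_1 = 3.2554
D_2 = 4.0142
D_3 = 4.9499
D_4 = 6.1038
Terminal value at t=4: TV = D_5/(r−g) = 6.4028/(0.143−0.049) = 68.1153
P₀ = 3.2554/(1+0.143)^1 + 4.0142/(1+0.143)^2 + 4.9499/(1+0.143)^3 + 6.1038/(1+0.143)^4 + 68.1153/(1+0.143)^4 = 52.7196

£52.72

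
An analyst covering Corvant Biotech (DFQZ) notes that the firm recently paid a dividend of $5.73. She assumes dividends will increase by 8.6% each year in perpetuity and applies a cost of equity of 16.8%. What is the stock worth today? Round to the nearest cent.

$75.89

Gordon growth model: P₀ = D₁/(r − g). D₁ = 5.73 × (1 + 0.086) = 6.2228.
P₀ = 6.2228 / (0.168 − 0.086) = 6.2228 / 0.082 = 75.8876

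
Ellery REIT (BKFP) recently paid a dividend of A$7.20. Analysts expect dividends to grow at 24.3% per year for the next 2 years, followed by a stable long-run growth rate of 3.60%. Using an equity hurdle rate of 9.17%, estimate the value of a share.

A$191.14

Two-stage DDM. Project D₁…D_2 at 0.243, terminal growth 0.036, discount at r = 0.0917.
D_1 = 8.9496
D_2 = 11.1244
Terminal value at t=2: TV = D_3/(r−g) = 11.5248/(0.0917−0.036) = 206.9090
P₀ = 8.9496/(1+0.0917)^1 + 11.1244/(1+0.0917)^2 + 206.9090/(1+0.0917)^2 = 191.1410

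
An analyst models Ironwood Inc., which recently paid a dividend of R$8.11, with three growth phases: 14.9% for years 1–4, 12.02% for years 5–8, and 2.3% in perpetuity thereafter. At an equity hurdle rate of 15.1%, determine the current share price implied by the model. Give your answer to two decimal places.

Three-stage DDM. Project D₁…D_8; terminal Gordon value at t=8 with g = 0.023; discount at r = 0.151.
D_1 = 9.3184
D_2 = 10.7068
D_3 = 12.3021
D_4 = 14.1352
D_5 = 15.8342
D_6 = 17.7375
D_7 = 19.8695
D_8 = 22.2579
TV_8 = 22.7698/(0.151−0.023) = 177.8889
P₀ = Σ Dₜ/(1+r)ᵗ + TV_8/(1+r)^8 = 120.1654

R$120.17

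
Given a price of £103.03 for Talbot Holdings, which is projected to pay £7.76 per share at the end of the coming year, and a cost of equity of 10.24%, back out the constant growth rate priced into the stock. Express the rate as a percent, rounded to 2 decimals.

From P₀ = D₁/(r − g), the implied growth is g = r − D₁/P₀.
g = 0.1024 − 7.76/103.03 = 0.1024 − 0.07532 = 0.02708

2.71%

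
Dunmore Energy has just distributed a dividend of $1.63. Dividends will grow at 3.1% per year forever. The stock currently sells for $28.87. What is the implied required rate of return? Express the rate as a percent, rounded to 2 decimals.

Rearranging the constant-growth DDM: r = D₁/P₀ + g.
D₁ = 1.63 × (1 + 0.031) = 1.6805.
r = 1.6805 / 28.87 + 0.031 = 0.05821 + 0.031 = 0.08921

8.92%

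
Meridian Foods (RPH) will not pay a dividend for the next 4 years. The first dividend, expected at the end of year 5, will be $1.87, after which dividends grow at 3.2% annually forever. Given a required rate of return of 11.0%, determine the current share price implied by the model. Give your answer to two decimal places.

Deferred-dividend DDM. At t=4 the remaining stream is a growing perpetuity with first payment D_5 = 1.87.
V_4 = D_5/(r−g) = 1.87/(0.11−0.032) = 23.9744
P₀ = V_4/(1+r)^4 = 23.9744/(1+0.11)^4 = 15.7927

$15.79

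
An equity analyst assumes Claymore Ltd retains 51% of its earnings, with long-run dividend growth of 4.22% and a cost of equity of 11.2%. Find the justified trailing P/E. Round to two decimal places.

Payout ratio b = 1 − 0.51 = 0.49.
Justified trailing P/E = b(1+g)/(r−g) = 0.49×(1+0.0422)/(0.112−0.0422) = 7.3163

7.32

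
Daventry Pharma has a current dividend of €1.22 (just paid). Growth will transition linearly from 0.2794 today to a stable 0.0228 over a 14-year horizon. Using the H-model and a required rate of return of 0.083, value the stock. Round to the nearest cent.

€57.13

H-model: P₀ = D₀[(1+g_L) + H(g_S−g_L)]/(r−g_L), with H = 14/2 = 7.
P₀ = 1.22 × [(1+0.0228) + 7×(0.2794−0.0228)] / (0.083−0.0228)
   = 1.22 × 2.8190 / 0.0602 = 57.1292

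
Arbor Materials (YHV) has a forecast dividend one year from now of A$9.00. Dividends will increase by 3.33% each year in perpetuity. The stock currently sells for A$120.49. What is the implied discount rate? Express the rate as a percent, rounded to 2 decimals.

10.80%

Rearranging the constant-growth DDM: r = D₁/P₀ + g.
r = 9.0000 / 120.49 + 0.0333 = 0.07469 + 0.0333 = 0.10799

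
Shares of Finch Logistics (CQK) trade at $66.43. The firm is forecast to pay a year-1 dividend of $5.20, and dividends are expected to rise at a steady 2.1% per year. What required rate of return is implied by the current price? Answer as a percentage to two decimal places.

Rearranging the constant-growth DDM: r = D₁/P₀ + g.
r = 5.2000 / 66.43 + 0.021 = 0.07828 + 0.021 = 0.09928

9.93%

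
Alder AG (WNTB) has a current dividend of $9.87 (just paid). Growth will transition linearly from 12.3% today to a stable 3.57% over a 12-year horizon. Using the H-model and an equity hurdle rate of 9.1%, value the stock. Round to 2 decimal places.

$278.34

H-model: P₀ = D₀[(1+g_L) + H(g_S−g_L)]/(r−g_L), with H = 12/2 = 6.
P₀ = 9.87 × [(1+0.0357) + 6×(0.123−0.0357)] / (0.091−0.0357)
   = 9.87 × 1.5595 / 0.0553 = 278.3411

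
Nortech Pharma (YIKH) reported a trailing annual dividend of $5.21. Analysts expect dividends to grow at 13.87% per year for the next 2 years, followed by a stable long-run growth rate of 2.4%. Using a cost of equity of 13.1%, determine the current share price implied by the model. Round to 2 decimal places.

$61.07

Two-stage DDM. Project D₁…D_2 at 0.1387, terminal growth 0.024, discount at r = 0.131.
D_1 = 5.9326
D_2 = 6.7555
Terminal value at t=2: TV = D_3/(r−g) = 6.9176/(0.131−0.024) = 64.6506
P₀ = 5.9326/(1+0.131)^1 + 6.7555/(1+0.131)^2 + 64.6506/(1+0.131)^2 = 61.0681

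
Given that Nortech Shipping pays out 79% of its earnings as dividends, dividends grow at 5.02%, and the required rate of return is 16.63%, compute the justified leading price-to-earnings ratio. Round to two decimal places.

6.80

Justified leading P/E = b/(r−g) = 0.79/(0.1663−0.0502) = 6.8045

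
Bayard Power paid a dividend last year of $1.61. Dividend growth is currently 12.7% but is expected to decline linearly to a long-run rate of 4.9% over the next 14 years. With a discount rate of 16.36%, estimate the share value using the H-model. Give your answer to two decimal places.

$22.41

H-model: P₀ = D₀[(1+g_L) + H(g_S−g_L)]/(r−g_L), with H = 14/2 = 7.
P₀ = 1.61 × [(1+0.049) + 7×(0.127−0.049)] / (0.1636−0.049)
   = 1.61 × 1.5950 / 0.1146 = 22.4079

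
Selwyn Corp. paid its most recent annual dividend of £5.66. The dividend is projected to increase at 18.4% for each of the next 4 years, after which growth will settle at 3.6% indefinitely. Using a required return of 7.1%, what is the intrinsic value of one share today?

Two-stage DDM. Project D₁…D_4 at 0.184, terminal growth 0.036, discount at r = 0.071.
D_1 = 6.7014
D_2 = 7.9345
D_3 = 9.3945
D_4 = 11.1230
Terminal value at t=4: TV = D_5/(r−g) = 11.5235/(0.071−0.036) = 329.2418
P₀ = 6.7014/(1+0.071)^1 + 7.9345/(1+0.071)^2 + 9.3945/(1+0.071)^3 + 11.1230/(1+0.071)^4 + 329.2418/(1+0.071)^4 = 279.5160

£279.52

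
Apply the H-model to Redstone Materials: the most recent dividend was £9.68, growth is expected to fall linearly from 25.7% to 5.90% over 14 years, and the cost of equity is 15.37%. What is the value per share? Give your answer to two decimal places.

H-model: P₀ = D₀[(1+g_L) + H(g_S−g_L)]/(r−g_L), with H = 14/2 = 7.
P₀ = 9.68 × [(1+0.059) + 7×(0.257−0.059)] / (0.1537−0.059)
   = 9.68 × 2.4450 / 0.0947 = 249.9219

£249.92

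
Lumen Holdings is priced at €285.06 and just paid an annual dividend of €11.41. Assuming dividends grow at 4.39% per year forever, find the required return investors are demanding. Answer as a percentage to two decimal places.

Rearranging the constant-growth DDM: r = D₁/P₀ + g.
D₁ = 11.41 × (1 + 0.0439) = 11.9109.
r = 11.9109 / 285.06 + 0.0439 = 0.04178 + 0.0439 = 0.08568

8.57%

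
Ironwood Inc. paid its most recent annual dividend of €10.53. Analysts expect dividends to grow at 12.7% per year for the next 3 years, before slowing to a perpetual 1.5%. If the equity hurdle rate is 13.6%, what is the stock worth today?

Two-stage DDM. Project D₁…D_3 at 0.127, terminal growth 0.015, discount at r = 0.136.
D_1 = 11.8673
D_2 = 13.3745
D_3 = 15.0730
Terminal value at t=3: TV = D_4/(r−g) = 15.2991/(0.136−0.015) = 126.4389
P₀ = 11.8673/(1+0.136)^1 + 13.3745/(1+0.136)^2 + 15.0730/(1+0.136)^3 + 126.4389/(1+0.136)^3 = 117.3395

€117.34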